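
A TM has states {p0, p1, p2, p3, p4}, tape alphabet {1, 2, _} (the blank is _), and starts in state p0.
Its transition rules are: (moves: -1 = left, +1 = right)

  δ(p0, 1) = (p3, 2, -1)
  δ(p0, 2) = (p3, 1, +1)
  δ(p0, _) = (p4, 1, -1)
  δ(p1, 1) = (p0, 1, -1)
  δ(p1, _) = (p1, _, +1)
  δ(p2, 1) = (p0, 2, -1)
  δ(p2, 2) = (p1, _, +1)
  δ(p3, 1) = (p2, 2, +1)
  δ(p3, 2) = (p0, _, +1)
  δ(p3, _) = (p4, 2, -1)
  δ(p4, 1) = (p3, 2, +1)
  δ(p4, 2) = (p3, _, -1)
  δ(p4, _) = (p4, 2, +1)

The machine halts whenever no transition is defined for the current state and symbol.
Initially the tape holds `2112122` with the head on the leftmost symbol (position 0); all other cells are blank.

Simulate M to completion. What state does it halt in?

p1

p0 | [2]112122   read 2 → write 1, move +1, go to p3
p3 | 1[1]12122   read 1 → write 2, move +1, go to p2
p2 | 12[1]2122   read 1 → write 2, move -1, go to p0
p0 | 1[2]22122   read 2 → write 1, move +1, go to p3
p3 | 11[2]2122   read 2 → write _, move +1, go to p0
p0 | 11_[2]122   read 2 → write 1, move +1, go to p3
p3 | 11_1[1]22   read 1 → write 2, move +1, go to p2
p2 | 11_12[2]2   read 2 → write _, move +1, go to p1
p1 | 11_12_[2]
No transition is defined for (p1, 2); M halts in state p1.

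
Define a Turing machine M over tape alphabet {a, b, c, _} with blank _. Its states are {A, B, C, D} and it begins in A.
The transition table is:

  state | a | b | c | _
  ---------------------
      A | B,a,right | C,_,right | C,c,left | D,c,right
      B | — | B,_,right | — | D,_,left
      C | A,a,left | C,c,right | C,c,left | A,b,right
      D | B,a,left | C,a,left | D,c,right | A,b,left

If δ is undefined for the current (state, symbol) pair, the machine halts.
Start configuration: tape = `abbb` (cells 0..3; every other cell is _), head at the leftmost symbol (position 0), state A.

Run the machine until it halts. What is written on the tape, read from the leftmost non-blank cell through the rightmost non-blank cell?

cacca

A | _[a]bbb_   read a → write a, move right, go to B
B | _a[b]bb_   read b → write _, move right, go to B
B | _a_[b]b_   read b → write _, move right, go to B
B | _a__[b]_   read b → write _, move right, go to B
B | _a___[_]   read _ → write _, move left, go to D
D | _a__[_]_   read _ → write b, move left, go to A
A | _a_[_]b_   read _ → write c, move right, go to D
D | _a_c[b]_   read b → write a, move left, go to C
C | _a_[c]a_   read c → write c, move left, go to C
C | _a[_]ca_   read _ → write b, move right, go to A
A | _ab[c]a_   read c → write c, move left, go to C
C | _a[b]ca_   read b → write c, move right, go to C
C | _ac[c]a_   read c → write c, move left, go to C
C | _a[c]ca_   read c → write c, move left, go to C
C | _[a]cca_   read a → write a, move left, go to A
A | [_]acca_   read _ → write c, move right, go to D
D | c[a]cca_   read a → write a, move left, go to B
B | [c]acca_
The non-blank tape span at halt is cacca.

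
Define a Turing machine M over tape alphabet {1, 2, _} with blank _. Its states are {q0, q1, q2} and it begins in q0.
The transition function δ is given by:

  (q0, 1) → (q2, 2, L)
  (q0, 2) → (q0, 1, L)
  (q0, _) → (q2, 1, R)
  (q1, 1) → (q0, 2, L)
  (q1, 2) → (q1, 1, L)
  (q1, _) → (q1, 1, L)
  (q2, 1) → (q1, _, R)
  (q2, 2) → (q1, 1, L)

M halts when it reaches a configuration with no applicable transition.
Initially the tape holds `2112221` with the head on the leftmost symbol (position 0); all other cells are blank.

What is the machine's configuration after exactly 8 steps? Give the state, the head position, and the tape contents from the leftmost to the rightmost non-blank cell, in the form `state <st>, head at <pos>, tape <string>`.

state=q0 head=0 tape=__[2]112221   (q0,2)→(q0,1,L)
state=q0 head=-1 tape=_[_]1112221   (q0,_)→(q2,1,R)
state=q2 head=0 tape=_1[1]112221   (q2,1)→(q1,_,R)
state=q1 head=1 tape=_1_[1]12221   (q1,1)→(q0,2,L)
state=q0 head=0 tape=_1[_]212221   (q0,_)→(q2,1,R)
state=q2 head=1 tape=_11[2]12221   (q2,2)→(q1,1,L)
state=q1 head=0 tape=_1[1]112221   (q1,1)→(q0,2,L)
state=q0 head=-1 tape=_[1]2112221   (q0,1)→(q2,2,L)
state=q2 head=-2 tape=[_]22112221
After 8 steps: state q2, head at -2, tape 22112221.

state q2, head at -2, tape 22112221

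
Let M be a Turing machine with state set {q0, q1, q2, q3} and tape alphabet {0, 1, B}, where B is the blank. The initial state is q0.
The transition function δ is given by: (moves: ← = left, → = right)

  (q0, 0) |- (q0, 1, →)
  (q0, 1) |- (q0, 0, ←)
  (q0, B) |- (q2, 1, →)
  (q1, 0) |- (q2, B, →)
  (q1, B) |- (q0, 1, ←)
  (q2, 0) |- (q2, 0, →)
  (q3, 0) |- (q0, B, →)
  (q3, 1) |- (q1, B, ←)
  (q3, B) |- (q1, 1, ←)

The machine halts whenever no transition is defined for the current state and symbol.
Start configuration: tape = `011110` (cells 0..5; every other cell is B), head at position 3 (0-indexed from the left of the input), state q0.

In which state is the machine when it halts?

q2

q0 | B011[1]10B   read 1 → write 0, move ←, go to q0
q0 | B01[1]010B   read 1 → write 0, move ←, go to q0
q0 | B0[1]0010B   read 1 → write 0, move ←, go to q0
q0 | B[0]00010B   read 0 → write 1, move →, go to q0
q0 | B1[0]0010B   read 0 → write 1, move →, go to q0
q0 | B11[0]010B   read 0 → write 1, move →, go to q0
q0 | B111[0]10B   read 0 → write 1, move →, go to q0
q0 | B1111[1]0B   read 1 → write 0, move ←, go to q0
q0 | B111[1]00B   read 1 → write 0, move ←, go to q0
q0 | B11[1]000B   read 1 → write 0, move ←, go to q0
q0 | B1[1]0000B   read 1 → write 0, move ←, go to q0
q0 | B[1]00000B   read 1 → write 0, move ←, go to q0
q0 | [B]000000B   read B → write 1, move →, go to q2
q2 | 1[0]00000B   read 0 → write 0, move →, go to q2
q2 | 10[0]0000B   read 0 → write 0, move →, go to q2
q2 | 100[0]000B   read 0 → write 0, move →, go to q2
q2 | 1000[0]00B   read 0 → write 0, move →, go to q2
q2 | 10000[0]0B   read 0 → write 0, move →, go to q2
q2 | 100000[0]B   read 0 → write 0, move →, go to q2
q2 | 1000000[B]
No transition is defined for (q2, B); M halts in state q2.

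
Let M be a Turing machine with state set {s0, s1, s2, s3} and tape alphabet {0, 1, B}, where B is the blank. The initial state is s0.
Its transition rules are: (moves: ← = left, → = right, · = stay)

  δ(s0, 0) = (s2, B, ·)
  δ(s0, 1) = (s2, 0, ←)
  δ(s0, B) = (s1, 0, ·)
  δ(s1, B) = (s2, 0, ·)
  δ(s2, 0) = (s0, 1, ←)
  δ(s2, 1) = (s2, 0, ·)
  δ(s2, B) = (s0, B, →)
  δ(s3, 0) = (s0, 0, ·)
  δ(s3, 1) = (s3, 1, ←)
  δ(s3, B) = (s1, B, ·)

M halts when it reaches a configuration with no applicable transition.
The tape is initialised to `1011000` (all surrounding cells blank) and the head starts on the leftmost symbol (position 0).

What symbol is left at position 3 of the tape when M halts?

B

state=s0 head=0 tape=B[1]011000B   (s0,1)→(s2,0,←)
state=s2 head=-1 tape=[B]0011000B   (s2,B)→(s0,B,→)
state=s0 head=0 tape=B[0]011000B   (s0,0)→(s2,B,·)
state=s2 head=0 tape=B[B]011000B   (s2,B)→(s0,B,→)
state=s0 head=1 tape=BB[0]11000B   (s0,0)→(s2,B,·)
state=s2 head=1 tape=BB[B]11000B   (s2,B)→(s0,B,→)
state=s0 head=2 tape=BBB[1]1000B   (s0,1)→(s2,0,←)
state=s2 head=1 tape=BB[B]01000B   (s2,B)→(s0,B,→)
state=s0 head=2 tape=BBB[0]1000B   (s0,0)→(s2,B,·)
state=s2 head=2 tape=BBB[B]1000B   (s2,B)→(s0,B,→)
state=s0 head=3 tape=BBBB[1]000B   (s0,1)→(s2,0,←)
state=s2 head=2 tape=BBB[B]0000B   (s2,B)→(s0,B,→)
state=s0 head=3 tape=BBBB[0]000B   (s0,0)→(s2,B,·)
state=s2 head=3 tape=BBBB[B]000B   (s2,B)→(s0,B,→)
state=s0 head=4 tape=BBBBB[0]00B   (s0,0)→(s2,B,·)
state=s2 head=4 tape=BBBBB[B]00B   (s2,B)→(s0,B,→)
state=s0 head=5 tape=BBBBBB[0]0B   (s0,0)→(s2,B,·)
state=s2 head=5 tape=BBBBBB[B]0B   (s2,B)→(s0,B,→)
state=s0 head=6 tape=BBBBBBB[0]B   (s0,0)→(s2,B,·)
state=s2 head=6 tape=BBBBBBB[B]B   (s2,B)→(s0,B,→)
state=s0 head=7 tape=BBBBBBBB[B]   (s0,B)→(s1,0,·)
state=s1 head=7 tape=BBBBBBBB[0]
Cell 3 holds B when M halts.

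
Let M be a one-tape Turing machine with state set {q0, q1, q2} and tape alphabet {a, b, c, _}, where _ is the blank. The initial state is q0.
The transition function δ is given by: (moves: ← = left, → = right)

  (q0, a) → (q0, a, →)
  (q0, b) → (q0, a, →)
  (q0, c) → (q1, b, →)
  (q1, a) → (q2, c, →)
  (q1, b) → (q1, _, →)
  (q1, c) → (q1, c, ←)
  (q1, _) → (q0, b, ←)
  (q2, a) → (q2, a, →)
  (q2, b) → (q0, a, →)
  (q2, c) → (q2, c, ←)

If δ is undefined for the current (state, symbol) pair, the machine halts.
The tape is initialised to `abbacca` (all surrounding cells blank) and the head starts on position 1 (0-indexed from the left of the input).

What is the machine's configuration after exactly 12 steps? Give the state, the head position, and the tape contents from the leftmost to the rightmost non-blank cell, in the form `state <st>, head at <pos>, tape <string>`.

state q2, head at 7, tape aaaaabc

state=q0 head=1 tape=a[b]bacca_   (q0,b)→(q0,a,→)
state=q0 head=2 tape=aa[b]acca_   (q0,b)→(q0,a,→)
state=q0 head=3 tape=aaa[a]cca_   (q0,a)→(q0,a,→)
state=q0 head=4 tape=aaaa[c]ca_   (q0,c)→(q1,b,→)
state=q1 head=5 tape=aaaab[c]a_   (q1,c)→(q1,c,←)
state=q1 head=4 tape=aaaa[b]ca_   (q1,b)→(q1,_,→)
state=q1 head=5 tape=aaaa_[c]a_   (q1,c)→(q1,c,←)
state=q1 head=4 tape=aaaa[_]ca_   (q1,_)→(q0,b,←)
state=q0 head=3 tape=aaa[a]bca_   (q0,a)→(q0,a,→)
state=q0 head=4 tape=aaaa[b]ca_   (q0,b)→(q0,a,→)
state=q0 head=5 tape=aaaaa[c]a_   (q0,c)→(q1,b,→)
state=q1 head=6 tape=aaaaab[a]_   (q1,a)→(q2,c,→)
state=q2 head=7 tape=aaaaabc[_]
After 12 steps: state q2, head at 7, tape aaaaabc.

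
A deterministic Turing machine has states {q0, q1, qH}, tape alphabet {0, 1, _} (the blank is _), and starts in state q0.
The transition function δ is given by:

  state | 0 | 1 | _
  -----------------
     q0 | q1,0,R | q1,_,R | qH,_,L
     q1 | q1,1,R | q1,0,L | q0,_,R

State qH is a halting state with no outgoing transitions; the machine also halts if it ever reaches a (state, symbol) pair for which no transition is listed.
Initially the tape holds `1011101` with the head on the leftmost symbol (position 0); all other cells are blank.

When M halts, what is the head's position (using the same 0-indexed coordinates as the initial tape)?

7

q0 | [1]011101__   read 1 → write _, move R, go to q1
q1 | _[0]11101__   read 0 → write 1, move R, go to q1
q1 | _1[1]1101__   read 1 → write 0, move L, go to q1
q1 | _[1]01101__   read 1 → write 0, move L, go to q1
q1 | [_]001101__   read _ → write _, move R, go to q0
q0 | _[0]01101__   read 0 → write 0, move R, go to q1
q1 | _0[0]1101__   read 0 → write 1, move R, go to q1
q1 | _01[1]101__   read 1 → write 0, move L, go to q1
q1 | _0[1]0101__   read 1 → write 0, move L, go to q1
q1 | _[0]00101__   read 0 → write 1, move R, go to q1
q1 | _1[0]0101__   read 0 → write 1, move R, go to q1
q1 | _11[0]101__   read 0 → write 1, move R, go to q1
q1 | _111[1]01__   read 1 → write 0, move L, go to q1
q1 | _11[1]001__   read 1 → write 0, move L, go to q1
q1 | _1[1]0001__   read 1 → write 0, move L, go to q1
q1 | _[1]00001__   read 1 → write 0, move L, go to q1
q1 | [_]000001__   read _ → write _, move R, go to q0
q0 | _[0]00001__   read 0 → write 0, move R, go to q1
q1 | _0[0]0001__   read 0 → write 1, move R, go to q1
q1 | _01[0]001__   read 0 → write 1, move R, go to q1
q1 | _011[0]01__   read 0 → write 1, move R, go to q1
q1 | _0111[0]1__   read 0 → write 1, move R, go to q1
q1 | _01111[1]__   read 1 → write 0, move L, go to q1
q1 | _0111[1]0__   read 1 → write 0, move L, go to q1
q1 | _011[1]00__   read 1 → write 0, move L, go to q1
q1 | _01[1]000__   read 1 → write 0, move L, go to q1
q1 | _0[1]0000__   read 1 → write 0, move L, go to q1
q1 | _[0]00000__   read 0 → write 1, move R, go to q1
q1 | _1[0]0000__   read 0 → write 1, move R, go to q1
q1 | _11[0]000__   read 0 → write 1, move R, go to q1
q1 | _111[0]00__   read 0 → write 1, move R, go to q1
q1 | _1111[0]0__   read 0 → write 1, move R, go to q1
q1 | _11111[0]__   read 0 → write 1, move R, go to q1
q1 | _111111[_]_   read _ → write _, move R, go to q0
q0 | _111111_[_]   read _ → write _, move L, go to qH
qH | _111111[_]_
At halt the head is at cell 7.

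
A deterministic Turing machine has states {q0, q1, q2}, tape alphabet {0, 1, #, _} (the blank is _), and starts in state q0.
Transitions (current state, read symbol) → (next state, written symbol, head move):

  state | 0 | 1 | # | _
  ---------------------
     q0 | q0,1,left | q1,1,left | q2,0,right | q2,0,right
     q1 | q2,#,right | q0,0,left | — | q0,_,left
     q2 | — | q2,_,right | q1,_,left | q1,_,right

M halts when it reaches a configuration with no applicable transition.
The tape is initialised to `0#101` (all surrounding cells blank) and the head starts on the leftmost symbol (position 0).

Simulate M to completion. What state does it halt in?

q2

state=q0 head=0 tape=__[0]#101   (q0,0)→(q0,1,left)
state=q0 head=-1 tape=_[_]1#101   (q0,_)→(q2,0,right)
state=q2 head=0 tape=_0[1]#101   (q2,1)→(q2,_,right)
state=q2 head=1 tape=_0_[#]101   (q2,#)→(q1,_,left)
state=q1 head=0 tape=_0[_]_101   (q1,_)→(q0,_,left)
state=q0 head=-1 tape=_[0]__101   (q0,0)→(q0,1,left)
state=q0 head=-2 tape=[_]1__101   (q0,_)→(q2,0,right)
state=q2 head=-1 tape=0[1]__101   (q2,1)→(q2,_,right)
state=q2 head=0 tape=0_[_]_101   (q2,_)→(q1,_,right)
state=q1 head=1 tape=0__[_]101   (q1,_)→(q0,_,left)
state=q0 head=0 tape=0_[_]_101   (q0,_)→(q2,0,right)
state=q2 head=1 tape=0_0[_]101   (q2,_)→(q1,_,right)
state=q1 head=2 tape=0_0_[1]01   (q1,1)→(q0,0,left)
state=q0 head=1 tape=0_0[_]001   (q0,_)→(q2,0,right)
state=q2 head=2 tape=0_00[0]01
No transition is defined for (q2, 0); M halts in state q2.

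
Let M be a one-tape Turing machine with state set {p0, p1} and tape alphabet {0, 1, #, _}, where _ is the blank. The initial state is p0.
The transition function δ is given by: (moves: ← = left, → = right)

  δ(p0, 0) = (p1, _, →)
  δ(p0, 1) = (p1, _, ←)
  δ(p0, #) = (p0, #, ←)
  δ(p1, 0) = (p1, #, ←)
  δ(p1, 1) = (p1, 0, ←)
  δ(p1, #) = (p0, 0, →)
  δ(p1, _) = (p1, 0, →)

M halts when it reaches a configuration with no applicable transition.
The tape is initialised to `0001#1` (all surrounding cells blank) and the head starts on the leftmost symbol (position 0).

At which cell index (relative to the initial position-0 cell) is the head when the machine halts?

5

state=p0 head=0 tape=_[0]001#1   (p0,0)→(p1,_,→)
state=p1 head=1 tape=__[0]01#1   (p1,0)→(p1,#,←)
state=p1 head=0 tape=_[_]#01#1   (p1,_)→(p1,0,→)
state=p1 head=1 tape=_0[#]01#1   (p1,#)→(p0,0,→)
state=p0 head=2 tape=_00[0]1#1   (p0,0)→(p1,_,→)
state=p1 head=3 tape=_00_[1]#1   (p1,1)→(p1,0,←)
state=p1 head=2 tape=_00[_]0#1   (p1,_)→(p1,0,→)
state=p1 head=3 tape=_000[0]#1   (p1,0)→(p1,#,←)
state=p1 head=2 tape=_00[0]##1   (p1,0)→(p1,#,←)
state=p1 head=1 tape=_0[0]###1   (p1,0)→(p1,#,←)
state=p1 head=0 tape=_[0]####1   (p1,0)→(p1,#,←)
state=p1 head=-1 tape=[_]#####1   (p1,_)→(p1,0,→)
state=p1 head=0 tape=0[#]####1   (p1,#)→(p0,0,→)
state=p0 head=1 tape=00[#]###1   (p0,#)→(p0,#,←)
state=p0 head=0 tape=0[0]####1   (p0,0)→(p1,_,→)
state=p1 head=1 tape=0_[#]###1   (p1,#)→(p0,0,→)
state=p0 head=2 tape=0_0[#]##1   (p0,#)→(p0,#,←)
state=p0 head=1 tape=0_[0]###1   (p0,0)→(p1,_,→)
state=p1 head=2 tape=0__[#]##1   (p1,#)→(p0,0,→)
state=p0 head=3 tape=0__0[#]#1   (p0,#)→(p0,#,←)
state=p0 head=2 tape=0__[0]##1   (p0,0)→(p1,_,→)
state=p1 head=3 tape=0___[#]#1   (p1,#)→(p0,0,→)
state=p0 head=4 tape=0___0[#]1   (p0,#)→(p0,#,←)
state=p0 head=3 tape=0___[0]#1   (p0,0)→(p1,_,→)
state=p1 head=4 tape=0____[#]1   (p1,#)→(p0,0,→)
state=p0 head=5 tape=0____0[1]   (p0,1)→(p1,_,←)
state=p1 head=4 tape=0____[0]_   (p1,0)→(p1,#,←)
state=p1 head=3 tape=0___[_]#_   (p1,_)→(p1,0,→)
state=p1 head=4 tape=0___0[#]_   (p1,#)→(p0,0,→)
state=p0 head=5 tape=0___00[_]
At halt the head is at cell 5.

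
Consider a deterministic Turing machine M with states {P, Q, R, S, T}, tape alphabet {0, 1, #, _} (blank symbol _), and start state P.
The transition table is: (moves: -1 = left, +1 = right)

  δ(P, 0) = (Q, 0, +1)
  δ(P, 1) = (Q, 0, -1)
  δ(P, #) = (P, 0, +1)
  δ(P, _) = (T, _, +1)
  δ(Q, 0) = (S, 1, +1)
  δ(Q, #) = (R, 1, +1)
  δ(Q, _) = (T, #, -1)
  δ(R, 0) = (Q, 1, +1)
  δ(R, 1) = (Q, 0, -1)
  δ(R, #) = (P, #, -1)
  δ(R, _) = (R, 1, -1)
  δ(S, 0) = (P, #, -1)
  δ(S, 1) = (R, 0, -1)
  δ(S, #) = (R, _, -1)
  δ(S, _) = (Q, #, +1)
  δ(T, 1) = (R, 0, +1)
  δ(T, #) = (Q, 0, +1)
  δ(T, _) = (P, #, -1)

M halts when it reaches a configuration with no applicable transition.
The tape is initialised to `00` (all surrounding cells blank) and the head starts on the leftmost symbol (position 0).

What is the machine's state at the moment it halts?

P | [0]0___   read 0 → write 0, move +1, go to Q
Q | 0[0]___   read 0 → write 1, move +1, go to S
S | 01[_]__   read _ → write #, move +1, go to Q
Q | 01#[_]_   read _ → write #, move -1, go to T
T | 01[#]#_   read # → write 0, move +1, go to Q
Q | 010[#]_   read # → write 1, move +1, go to R
R | 0101[_]   read _ → write 1, move -1, go to R
R | 010[1]1   read 1 → write 0, move -1, go to Q
Q | 01[0]01   read 0 → write 1, move +1, go to S
S | 011[0]1   read 0 → write #, move -1, go to P
P | 01[1]#1   read 1 → write 0, move -1, go to Q
Q | 0[1]0#1
No transition is defined for (Q, 1); M halts in state Q.

Q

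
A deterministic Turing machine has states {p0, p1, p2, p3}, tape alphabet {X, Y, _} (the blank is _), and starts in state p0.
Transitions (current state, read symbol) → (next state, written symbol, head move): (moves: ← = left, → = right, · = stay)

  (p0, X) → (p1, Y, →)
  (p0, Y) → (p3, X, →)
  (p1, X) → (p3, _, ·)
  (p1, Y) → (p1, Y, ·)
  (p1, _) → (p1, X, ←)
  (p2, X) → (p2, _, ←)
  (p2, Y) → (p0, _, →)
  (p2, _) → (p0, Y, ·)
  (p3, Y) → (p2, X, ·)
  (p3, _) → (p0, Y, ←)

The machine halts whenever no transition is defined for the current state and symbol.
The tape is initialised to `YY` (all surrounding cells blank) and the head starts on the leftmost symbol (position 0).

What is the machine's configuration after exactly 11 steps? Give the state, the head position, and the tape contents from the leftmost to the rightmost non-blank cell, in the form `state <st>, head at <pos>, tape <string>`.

state=p0 head=0 tape=_[Y]Y   (p0,Y)→(p3,X,→)
state=p3 head=1 tape=_X[Y]   (p3,Y)→(p2,X,·)
state=p2 head=1 tape=_X[X]   (p2,X)→(p2,_,←)
state=p2 head=0 tape=_[X]_   (p2,X)→(p2,_,←)
state=p2 head=-1 tape=[_]__   (p2,_)→(p0,Y,·)
state=p0 head=-1 tape=[Y]__   (p0,Y)→(p3,X,→)
state=p3 head=0 tape=X[_]_   (p3,_)→(p0,Y,←)
state=p0 head=-1 tape=[X]Y_   (p0,X)→(p1,Y,→)
state=p1 head=0 tape=Y[Y]_   (p1,Y)→(p1,Y,·)
state=p1 head=0 tape=Y[Y]_   (p1,Y)→(p1,Y,·)
state=p1 head=0 tape=Y[Y]_   (p1,Y)→(p1,Y,·)
state=p1 head=0 tape=Y[Y]_
After 11 steps: state p1, head at 0, tape YY.

state p1, head at 0, tape YY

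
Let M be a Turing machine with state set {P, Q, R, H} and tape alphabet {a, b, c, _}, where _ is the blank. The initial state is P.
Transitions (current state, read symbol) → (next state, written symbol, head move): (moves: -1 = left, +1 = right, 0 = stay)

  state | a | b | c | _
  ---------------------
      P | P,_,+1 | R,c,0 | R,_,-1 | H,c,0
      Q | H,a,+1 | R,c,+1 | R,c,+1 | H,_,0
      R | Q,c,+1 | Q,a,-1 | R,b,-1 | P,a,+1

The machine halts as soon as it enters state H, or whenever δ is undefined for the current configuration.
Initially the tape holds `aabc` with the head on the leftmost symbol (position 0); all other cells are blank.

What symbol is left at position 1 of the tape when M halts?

P | [a]abc__   read a → write _, move +1, go to P
P | _[a]bc__   read a → write _, move +1, go to P
P | __[b]c__   read b → write c, move 0, go to R
R | __[c]c__   read c → write b, move -1, go to R
R | _[_]bc__   read _ → write a, move +1, go to P
P | _a[b]c__   read b → write c, move 0, go to R
R | _a[c]c__   read c → write b, move -1, go to R
R | _[a]bc__   read a → write c, move +1, go to Q
Q | _c[b]c__   read b → write c, move +1, go to R
R | _cc[c]__   read c → write b, move -1, go to R
R | _c[c]b__   read c → write b, move -1, go to R
R | _[c]bb__   read c → write b, move -1, go to R
R | [_]bbb__   read _ → write a, move +1, go to P
P | a[b]bb__   read b → write c, move 0, go to R
R | a[c]bb__   read c → write b, move -1, go to R
R | [a]bbb__   read a → write c, move +1, go to Q
Q | c[b]bb__   read b → write c, move +1, go to R
R | cc[b]b__   read b → write a, move -1, go to Q
Q | c[c]ab__   read c → write c, move +1, go to R
R | cc[a]b__   read a → write c, move +1, go to Q
Q | ccc[b]__   read b → write c, move +1, go to R
R | cccc[_]_   read _ → write a, move +1, go to P
P | cccca[_]   read _ → write c, move 0, go to H
H | cccca[c]
Cell 1 holds c when M halts.

c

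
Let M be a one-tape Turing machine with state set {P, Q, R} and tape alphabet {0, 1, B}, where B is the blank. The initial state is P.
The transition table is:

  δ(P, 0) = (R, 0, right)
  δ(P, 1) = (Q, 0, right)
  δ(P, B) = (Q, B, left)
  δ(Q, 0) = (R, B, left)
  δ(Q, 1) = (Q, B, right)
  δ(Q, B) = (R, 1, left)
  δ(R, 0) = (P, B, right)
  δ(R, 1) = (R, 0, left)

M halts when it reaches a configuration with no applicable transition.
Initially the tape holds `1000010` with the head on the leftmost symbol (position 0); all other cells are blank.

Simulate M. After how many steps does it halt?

P | B[1]000010   read 1 → write 0, move right, go to Q
Q | B0[0]00010   read 0 → write B, move left, go to R
R | B[0]B00010   read 0 → write B, move right, go to P
P | BB[B]00010   read B → write B, move left, go to Q
Q | B[B]B00010   read B → write 1, move left, go to R
R | [B]1B00010
M halts after 5 transitions.

5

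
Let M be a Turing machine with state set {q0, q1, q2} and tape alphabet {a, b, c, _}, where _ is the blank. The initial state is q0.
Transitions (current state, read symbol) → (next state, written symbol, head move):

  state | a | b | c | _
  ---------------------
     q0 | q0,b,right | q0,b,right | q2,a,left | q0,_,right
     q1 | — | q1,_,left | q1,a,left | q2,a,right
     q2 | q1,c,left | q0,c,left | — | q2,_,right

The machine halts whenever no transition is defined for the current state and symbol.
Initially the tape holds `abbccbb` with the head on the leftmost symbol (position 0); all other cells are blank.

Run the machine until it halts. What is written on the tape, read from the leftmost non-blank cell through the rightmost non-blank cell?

acaaacbb

state=q0 head=0 tape=_[a]bbccbb   (q0,a)→(q0,b,right)
state=q0 head=1 tape=_b[b]bccbb   (q0,b)→(q0,b,right)
state=q0 head=2 tape=_bb[b]ccbb   (q0,b)→(q0,b,right)
state=q0 head=3 tape=_bbb[c]cbb   (q0,c)→(q2,a,left)
state=q2 head=2 tape=_bb[b]acbb   (q2,b)→(q0,c,left)
state=q0 head=1 tape=_b[b]cacbb   (q0,b)→(q0,b,right)
state=q0 head=2 tape=_bb[c]acbb   (q0,c)→(q2,a,left)
state=q2 head=1 tape=_b[b]aacbb   (q2,b)→(q0,c,left)
state=q0 head=0 tape=_[b]caacbb   (q0,b)→(q0,b,right)
state=q0 head=1 tape=_b[c]aacbb   (q0,c)→(q2,a,left)
state=q2 head=0 tape=_[b]aaacbb   (q2,b)→(q0,c,left)
state=q0 head=-1 tape=[_]caaacbb   (q0,_)→(q0,_,right)
state=q0 head=0 tape=_[c]aaacbb   (q0,c)→(q2,a,left)
state=q2 head=-1 tape=[_]aaaacbb   (q2,_)→(q2,_,right)
state=q2 head=0 tape=_[a]aaacbb   (q2,a)→(q1,c,left)
state=q1 head=-1 tape=[_]caaacbb   (q1,_)→(q2,a,right)
state=q2 head=0 tape=a[c]aaacbb
The non-blank tape span at halt is acaaacbb.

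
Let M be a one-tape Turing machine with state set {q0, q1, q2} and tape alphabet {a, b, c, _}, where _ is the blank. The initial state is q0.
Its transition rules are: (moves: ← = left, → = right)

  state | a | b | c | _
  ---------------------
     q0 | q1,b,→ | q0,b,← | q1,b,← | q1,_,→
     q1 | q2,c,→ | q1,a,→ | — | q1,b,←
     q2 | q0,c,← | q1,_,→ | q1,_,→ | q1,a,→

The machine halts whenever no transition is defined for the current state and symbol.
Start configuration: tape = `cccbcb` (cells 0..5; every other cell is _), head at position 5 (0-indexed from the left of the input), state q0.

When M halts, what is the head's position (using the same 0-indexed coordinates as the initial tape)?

5

state=q0 head=5 tape=cccbc[b]__   (q0,b)→(q0,b,←)
state=q0 head=4 tape=cccb[c]b__   (q0,c)→(q1,b,←)
state=q1 head=3 tape=ccc[b]bb__   (q1,b)→(q1,a,→)
state=q1 head=4 tape=ccca[b]b__   (q1,b)→(q1,a,→)
state=q1 head=5 tape=cccaa[b]__   (q1,b)→(q1,a,→)
state=q1 head=6 tape=cccaaa[_]_   (q1,_)→(q1,b,←)
state=q1 head=5 tape=cccaa[a]b_   (q1,a)→(q2,c,→)
state=q2 head=6 tape=cccaac[b]_   (q2,b)→(q1,_,→)
state=q1 head=7 tape=cccaac_[_]   (q1,_)→(q1,b,←)
state=q1 head=6 tape=cccaac[_]b   (q1,_)→(q1,b,←)
state=q1 head=5 tape=cccaa[c]bb
At halt the head is at cell 5.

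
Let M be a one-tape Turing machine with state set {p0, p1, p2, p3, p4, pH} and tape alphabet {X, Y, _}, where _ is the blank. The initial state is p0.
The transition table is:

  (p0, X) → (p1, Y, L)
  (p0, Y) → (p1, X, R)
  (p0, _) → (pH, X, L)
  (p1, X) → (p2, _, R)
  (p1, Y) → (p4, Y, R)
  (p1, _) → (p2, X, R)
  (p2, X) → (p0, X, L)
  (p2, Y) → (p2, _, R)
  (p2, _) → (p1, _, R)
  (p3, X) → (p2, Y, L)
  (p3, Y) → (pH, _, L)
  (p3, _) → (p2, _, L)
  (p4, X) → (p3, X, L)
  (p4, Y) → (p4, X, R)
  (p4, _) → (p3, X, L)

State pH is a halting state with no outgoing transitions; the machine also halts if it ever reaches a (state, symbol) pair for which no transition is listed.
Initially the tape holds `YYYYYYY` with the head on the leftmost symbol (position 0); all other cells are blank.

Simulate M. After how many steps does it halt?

state=p0 head=0 tape=[Y]YYYYYY_   (p0,Y)→(p1,X,R)
state=p1 head=1 tape=X[Y]YYYYY_   (p1,Y)→(p4,Y,R)
state=p4 head=2 tape=XY[Y]YYYY_   (p4,Y)→(p4,X,R)
state=p4 head=3 tape=XYX[Y]YYY_   (p4,Y)→(p4,X,R)
state=p4 head=4 tape=XYXX[Y]YY_   (p4,Y)→(p4,X,R)
state=p4 head=5 tape=XYXXX[Y]Y_   (p4,Y)→(p4,X,R)
state=p4 head=6 tape=XYXXXX[Y]_   (p4,Y)→(p4,X,R)
state=p4 head=7 tape=XYXXXXX[_]   (p4,_)→(p3,X,L)
state=p3 head=6 tape=XYXXXX[X]X   (p3,X)→(p2,Y,L)
state=p2 head=5 tape=XYXXX[X]YX   (p2,X)→(p0,X,L)
state=p0 head=4 tape=XYXX[X]XYX   (p0,X)→(p1,Y,L)
state=p1 head=3 tape=XYX[X]YXYX   (p1,X)→(p2,_,R)
state=p2 head=4 tape=XYX_[Y]XYX   (p2,Y)→(p2,_,R)
state=p2 head=5 tape=XYX__[X]YX   (p2,X)→(p0,X,L)
state=p0 head=4 tape=XYX_[_]XYX   (p0,_)→(pH,X,L)
state=pH head=3 tape=XYX[_]XXYX
M halts after 15 transitions.

15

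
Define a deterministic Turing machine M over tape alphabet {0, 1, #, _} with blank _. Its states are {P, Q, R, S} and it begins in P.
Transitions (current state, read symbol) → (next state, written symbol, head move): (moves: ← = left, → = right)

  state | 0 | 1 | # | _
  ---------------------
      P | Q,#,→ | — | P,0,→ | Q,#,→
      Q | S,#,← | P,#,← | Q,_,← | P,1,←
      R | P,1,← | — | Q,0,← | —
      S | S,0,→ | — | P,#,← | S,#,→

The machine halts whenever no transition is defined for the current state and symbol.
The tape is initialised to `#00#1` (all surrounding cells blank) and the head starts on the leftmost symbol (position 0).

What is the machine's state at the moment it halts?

P | __[#]00#1   read # → write 0, move →, go to P
P | __0[0]0#1   read 0 → write #, move →, go to Q
Q | __0#[0]#1   read 0 → write #, move ←, go to S
S | __0[#]##1   read # → write #, move ←, go to P
P | __[0]###1   read 0 → write #, move →, go to Q
Q | __#[#]##1   read # → write _, move ←, go to Q
Q | __[#]_##1   read # → write _, move ←, go to Q
Q | _[_]__##1   read _ → write 1, move ←, go to P
P | [_]1__##1   read _ → write #, move →, go to Q
Q | #[1]__##1   read 1 → write #, move ←, go to P
P | [#]#__##1   read # → write 0, move →, go to P
P | 0[#]__##1   read # → write 0, move →, go to P
P | 00[_]_##1   read _ → write #, move →, go to Q
Q | 00#[_]##1   read _ → write 1, move ←, go to P
P | 00[#]1##1   read # → write 0, move →, go to P
P | 000[1]##1
No transition is defined for (P, 1); M halts in state P.

P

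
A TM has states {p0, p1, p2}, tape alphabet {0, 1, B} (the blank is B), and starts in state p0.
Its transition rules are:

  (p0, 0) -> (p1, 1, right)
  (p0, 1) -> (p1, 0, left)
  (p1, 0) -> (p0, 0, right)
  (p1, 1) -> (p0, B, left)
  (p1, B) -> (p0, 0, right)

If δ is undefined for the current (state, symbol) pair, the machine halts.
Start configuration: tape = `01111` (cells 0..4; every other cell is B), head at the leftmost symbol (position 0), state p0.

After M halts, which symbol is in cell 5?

state=p0 head=0 tape=B[0]1111BB   (p0,0)→(p1,1,right)
state=p1 head=1 tape=B1[1]111BB   (p1,1)→(p0,B,left)
state=p0 head=0 tape=B[1]B111BB   (p0,1)→(p1,0,left)
state=p1 head=-1 tape=[B]0B111BB   (p1,B)→(p0,0,right)
state=p0 head=0 tape=0[0]B111BB   (p0,0)→(p1,1,right)
state=p1 head=1 tape=01[B]111BB   (p1,B)→(p0,0,right)
state=p0 head=2 tape=010[1]11BB   (p0,1)→(p1,0,left)
state=p1 head=1 tape=01[0]011BB   (p1,0)→(p0,0,right)
state=p0 head=2 tape=010[0]11BB   (p0,0)→(p1,1,right)
state=p1 head=3 tape=0101[1]1BB   (p1,1)→(p0,B,left)
state=p0 head=2 tape=010[1]B1BB   (p0,1)→(p1,0,left)
state=p1 head=1 tape=01[0]0B1BB   (p1,0)→(p0,0,right)
state=p0 head=2 tape=010[0]B1BB   (p0,0)→(p1,1,right)
state=p1 head=3 tape=0101[B]1BB   (p1,B)→(p0,0,right)
state=p0 head=4 tape=01010[1]BB   (p0,1)→(p1,0,left)
state=p1 head=3 tape=0101[0]0BB   (p1,0)→(p0,0,right)
state=p0 head=4 tape=01010[0]BB   (p0,0)→(p1,1,right)
state=p1 head=5 tape=010101[B]B   (p1,B)→(p0,0,right)
state=p0 head=6 tape=0101010[B]
Cell 5 holds 0 when M halts.

0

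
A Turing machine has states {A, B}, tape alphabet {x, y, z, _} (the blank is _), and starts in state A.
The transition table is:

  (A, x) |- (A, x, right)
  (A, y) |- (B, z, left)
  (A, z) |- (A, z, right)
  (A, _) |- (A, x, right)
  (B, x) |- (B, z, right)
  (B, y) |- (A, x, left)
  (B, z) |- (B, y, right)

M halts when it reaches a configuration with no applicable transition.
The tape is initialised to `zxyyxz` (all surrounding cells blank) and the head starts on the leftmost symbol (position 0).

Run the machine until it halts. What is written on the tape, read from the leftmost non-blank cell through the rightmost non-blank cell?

zyyzzy

state=A head=0 tape=[z]xyyxz_   (A,z)→(A,z,right)
state=A head=1 tape=z[x]yyxz_   (A,x)→(A,x,right)
state=A head=2 tape=zx[y]yxz_   (A,y)→(B,z,left)
state=B head=1 tape=z[x]zyxz_   (B,x)→(B,z,right)
state=B head=2 tape=zz[z]yxz_   (B,z)→(B,y,right)
state=B head=3 tape=zzy[y]xz_   (B,y)→(A,x,left)
state=A head=2 tape=zz[y]xxz_   (A,y)→(B,z,left)
state=B head=1 tape=z[z]zxxz_   (B,z)→(B,y,right)
state=B head=2 tape=zy[z]xxz_   (B,z)→(B,y,right)
state=B head=3 tape=zyy[x]xz_   (B,x)→(B,z,right)
state=B head=4 tape=zyyz[x]z_   (B,x)→(B,z,right)
state=B head=5 tape=zyyzz[z]_   (B,z)→(B,y,right)
state=B head=6 tape=zyyzzy[_]
The non-blank tape span at halt is zyyzzy.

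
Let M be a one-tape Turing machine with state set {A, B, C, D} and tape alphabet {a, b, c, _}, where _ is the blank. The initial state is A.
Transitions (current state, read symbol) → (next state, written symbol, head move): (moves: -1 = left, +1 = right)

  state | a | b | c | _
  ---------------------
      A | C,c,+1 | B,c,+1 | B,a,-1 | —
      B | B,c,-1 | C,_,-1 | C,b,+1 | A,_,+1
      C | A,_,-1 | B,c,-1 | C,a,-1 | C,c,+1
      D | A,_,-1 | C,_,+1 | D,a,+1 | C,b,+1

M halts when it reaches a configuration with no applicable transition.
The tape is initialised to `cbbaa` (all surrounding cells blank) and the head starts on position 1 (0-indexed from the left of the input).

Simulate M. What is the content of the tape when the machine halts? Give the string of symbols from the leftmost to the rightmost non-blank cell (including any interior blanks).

c___aa

state=A head=1 tape=__c[b]baa   (A,b)→(B,c,+1)
state=B head=2 tape=__cc[b]aa   (B,b)→(C,_,-1)
state=C head=1 tape=__c[c]_aa   (C,c)→(C,a,-1)
state=C head=0 tape=__[c]a_aa   (C,c)→(C,a,-1)
state=C head=-1 tape=_[_]aa_aa   (C,_)→(C,c,+1)
state=C head=0 tape=_c[a]a_aa   (C,a)→(A,_,-1)
state=A head=-1 tape=_[c]_a_aa   (A,c)→(B,a,-1)
state=B head=-2 tape=[_]a_a_aa   (B,_)→(A,_,+1)
state=A head=-1 tape=_[a]_a_aa   (A,a)→(C,c,+1)
state=C head=0 tape=_c[_]a_aa   (C,_)→(C,c,+1)
state=C head=1 tape=_cc[a]_aa   (C,a)→(A,_,-1)
state=A head=0 tape=_c[c]__aa   (A,c)→(B,a,-1)
state=B head=-1 tape=_[c]a__aa   (B,c)→(C,b,+1)
state=C head=0 tape=_b[a]__aa   (C,a)→(A,_,-1)
state=A head=-1 tape=_[b]___aa   (A,b)→(B,c,+1)
state=B head=0 tape=_c[_]__aa   (B,_)→(A,_,+1)
state=A head=1 tape=_c_[_]_aa
The non-blank tape span at halt is c___aa.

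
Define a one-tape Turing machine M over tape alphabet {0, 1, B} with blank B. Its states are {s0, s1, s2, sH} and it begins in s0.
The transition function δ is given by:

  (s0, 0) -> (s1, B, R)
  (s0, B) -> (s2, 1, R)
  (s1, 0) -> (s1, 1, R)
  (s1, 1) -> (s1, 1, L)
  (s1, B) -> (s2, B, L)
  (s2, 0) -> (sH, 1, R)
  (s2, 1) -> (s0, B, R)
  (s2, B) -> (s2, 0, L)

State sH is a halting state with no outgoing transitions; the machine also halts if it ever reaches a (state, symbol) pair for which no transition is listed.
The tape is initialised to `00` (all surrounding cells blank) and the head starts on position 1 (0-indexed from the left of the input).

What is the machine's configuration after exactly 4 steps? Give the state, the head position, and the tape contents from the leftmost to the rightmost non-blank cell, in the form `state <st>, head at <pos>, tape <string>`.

state sH, head at 1, tape 10

s0 | 0[0]B   read 0 → write B, move R, go to s1
s1 | 0B[B]   read B → write B, move L, go to s2
s2 | 0[B]B   read B → write 0, move L, go to s2
s2 | [0]0B   read 0 → write 1, move R, go to sH
sH | 1[0]B
After 4 steps: state sH, head at 1, tape 10.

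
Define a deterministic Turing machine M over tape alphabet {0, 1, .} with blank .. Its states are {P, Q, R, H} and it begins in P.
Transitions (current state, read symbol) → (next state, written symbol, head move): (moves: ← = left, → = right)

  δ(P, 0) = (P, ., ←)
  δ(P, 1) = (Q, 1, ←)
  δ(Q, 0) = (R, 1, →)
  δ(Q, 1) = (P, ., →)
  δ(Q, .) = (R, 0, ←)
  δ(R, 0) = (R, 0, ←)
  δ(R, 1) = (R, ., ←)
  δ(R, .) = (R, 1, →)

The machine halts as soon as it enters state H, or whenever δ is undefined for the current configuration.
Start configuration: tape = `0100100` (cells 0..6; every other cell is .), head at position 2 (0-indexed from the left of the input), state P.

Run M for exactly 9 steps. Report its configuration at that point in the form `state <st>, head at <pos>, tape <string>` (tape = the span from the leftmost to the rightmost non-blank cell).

state=P head=2 tape=.01[0]0100   (P,0)→(P,.,←)
state=P head=1 tape=.0[1].0100   (P,1)→(Q,1,←)
state=Q head=0 tape=.[0]1.0100   (Q,0)→(R,1,→)
state=R head=1 tape=.1[1].0100   (R,1)→(R,.,←)
state=R head=0 tape=.[1]..0100   (R,1)→(R,.,←)
state=R head=-1 tape=[.]...0100   (R,.)→(R,1,→)
state=R head=0 tape=1[.]..0100   (R,.)→(R,1,→)
state=R head=1 tape=11[.].0100   (R,.)→(R,1,→)
state=R head=2 tape=111[.]0100   (R,.)→(R,1,→)
state=R head=3 tape=1111[0]100
After 9 steps: state R, head at 3, tape 11110100.

state R, head at 3, tape 11110100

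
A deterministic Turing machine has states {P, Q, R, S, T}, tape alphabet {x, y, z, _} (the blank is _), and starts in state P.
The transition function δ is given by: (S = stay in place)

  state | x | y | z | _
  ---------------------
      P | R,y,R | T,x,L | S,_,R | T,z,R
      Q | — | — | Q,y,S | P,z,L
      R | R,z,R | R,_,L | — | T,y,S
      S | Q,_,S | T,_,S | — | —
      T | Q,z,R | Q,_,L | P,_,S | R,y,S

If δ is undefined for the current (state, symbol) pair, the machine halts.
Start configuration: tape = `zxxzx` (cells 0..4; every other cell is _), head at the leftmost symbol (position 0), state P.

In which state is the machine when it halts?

Q

state=P head=0 tape=[z]xxzx   (P,z)→(S,_,R)
state=S head=1 tape=_[x]xzx   (S,x)→(Q,_,S)
state=Q head=1 tape=_[_]xzx   (Q,_)→(P,z,L)
state=P head=0 tape=[_]zxzx   (P,_)→(T,z,R)
state=T head=1 tape=z[z]xzx   (T,z)→(P,_,S)
state=P head=1 tape=z[_]xzx   (P,_)→(T,z,R)
state=T head=2 tape=zz[x]zx   (T,x)→(Q,z,R)
state=Q head=3 tape=zzz[z]x   (Q,z)→(Q,y,S)
state=Q head=3 tape=zzz[y]x
No transition is defined for (Q, y); M halts in state Q.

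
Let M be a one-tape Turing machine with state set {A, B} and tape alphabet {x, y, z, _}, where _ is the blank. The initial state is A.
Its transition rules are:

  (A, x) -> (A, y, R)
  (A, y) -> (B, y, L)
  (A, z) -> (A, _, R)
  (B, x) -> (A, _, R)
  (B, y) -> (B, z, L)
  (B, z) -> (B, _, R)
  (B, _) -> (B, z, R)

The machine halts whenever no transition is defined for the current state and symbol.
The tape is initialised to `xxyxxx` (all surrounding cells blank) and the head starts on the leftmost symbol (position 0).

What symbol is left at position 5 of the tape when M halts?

state=A head=0 tape=_[x]xyxxx_   (A,x)→(A,y,R)
state=A head=1 tape=_y[x]yxxx_   (A,x)→(A,y,R)
state=A head=2 tape=_yy[y]xxx_   (A,y)→(B,y,L)
state=B head=1 tape=_y[y]yxxx_   (B,y)→(B,z,L)
state=B head=0 tape=_[y]zyxxx_   (B,y)→(B,z,L)
state=B head=-1 tape=[_]zzyxxx_   (B,_)→(B,z,R)
state=B head=0 tape=z[z]zyxxx_   (B,z)→(B,_,R)
state=B head=1 tape=z_[z]yxxx_   (B,z)→(B,_,R)
state=B head=2 tape=z__[y]xxx_   (B,y)→(B,z,L)
state=B head=1 tape=z_[_]zxxx_   (B,_)→(B,z,R)
state=B head=2 tape=z_z[z]xxx_   (B,z)→(B,_,R)
state=B head=3 tape=z_z_[x]xx_   (B,x)→(A,_,R)
state=A head=4 tape=z_z__[x]x_   (A,x)→(A,y,R)
state=A head=5 tape=z_z__y[x]_   (A,x)→(A,y,R)
state=A head=6 tape=z_z__yy[_]
Cell 5 holds y when M halts.

y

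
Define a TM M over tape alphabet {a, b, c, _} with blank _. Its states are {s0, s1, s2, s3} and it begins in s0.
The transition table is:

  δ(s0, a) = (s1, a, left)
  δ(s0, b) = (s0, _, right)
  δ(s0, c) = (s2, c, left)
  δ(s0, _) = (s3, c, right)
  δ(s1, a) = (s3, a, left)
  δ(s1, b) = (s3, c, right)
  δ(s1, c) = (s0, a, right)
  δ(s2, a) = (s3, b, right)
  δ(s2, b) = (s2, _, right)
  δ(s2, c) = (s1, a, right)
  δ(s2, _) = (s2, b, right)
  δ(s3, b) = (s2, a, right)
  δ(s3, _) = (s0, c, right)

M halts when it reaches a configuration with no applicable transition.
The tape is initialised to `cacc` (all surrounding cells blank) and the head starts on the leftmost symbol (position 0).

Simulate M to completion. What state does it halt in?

s3

s0 | _[c]acc   read c → write c, move left, go to s2
s2 | [_]cacc   read _ → write b, move right, go to s2
s2 | b[c]acc   read c → write a, move right, go to s1
s1 | ba[a]cc   read a → write a, move left, go to s3
s3 | b[a]acc
No transition is defined for (s3, a); M halts in state s3.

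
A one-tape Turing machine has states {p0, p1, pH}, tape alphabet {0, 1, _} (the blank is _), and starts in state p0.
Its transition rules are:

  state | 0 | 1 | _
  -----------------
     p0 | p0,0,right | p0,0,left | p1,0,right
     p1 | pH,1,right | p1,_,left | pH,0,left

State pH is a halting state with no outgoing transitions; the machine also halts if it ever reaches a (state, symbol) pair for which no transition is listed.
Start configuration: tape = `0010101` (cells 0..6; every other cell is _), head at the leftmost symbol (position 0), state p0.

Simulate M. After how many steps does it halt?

15

p0 | [0]010101__   read 0 → write 0, move right, go to p0
p0 | 0[0]10101__   read 0 → write 0, move right, go to p0
p0 | 00[1]0101__   read 1 → write 0, move left, go to p0
p0 | 0[0]00101__   read 0 → write 0, move right, go to p0
p0 | 00[0]0101__   read 0 → write 0, move right, go to p0
p0 | 000[0]101__   read 0 → write 0, move right, go to p0
p0 | 0000[1]01__   read 1 → write 0, move left, go to p0
p0 | 000[0]001__   read 0 → write 0, move right, go to p0
p0 | 0000[0]01__   read 0 → write 0, move right, go to p0
p0 | 00000[0]1__   read 0 → write 0, move right, go to p0
p0 | 000000[1]__   read 1 → write 0, move left, go to p0
p0 | 00000[0]0__   read 0 → write 0, move right, go to p0
p0 | 000000[0]__   read 0 → write 0, move right, go to p0
p0 | 0000000[_]_   read _ → write 0, move right, go to p1
p1 | 00000000[_]   read _ → write 0, move left, go to pH
pH | 0000000[0]0
M halts after 15 transitions.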